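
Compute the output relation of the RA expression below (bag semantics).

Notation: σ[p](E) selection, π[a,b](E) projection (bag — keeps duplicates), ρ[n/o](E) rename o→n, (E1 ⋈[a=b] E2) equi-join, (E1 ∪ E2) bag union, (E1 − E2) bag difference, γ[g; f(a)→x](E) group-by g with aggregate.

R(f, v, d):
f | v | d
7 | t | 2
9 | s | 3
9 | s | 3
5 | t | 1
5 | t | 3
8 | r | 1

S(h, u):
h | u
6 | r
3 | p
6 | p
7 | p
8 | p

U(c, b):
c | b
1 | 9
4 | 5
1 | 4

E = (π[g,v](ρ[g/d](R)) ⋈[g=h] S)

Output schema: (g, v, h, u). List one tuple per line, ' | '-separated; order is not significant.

Subexpression sizes:
  R → 6
  ρ[g/d](R) → 6
  π[g,v](ρ[g/d](R)) → 6
  S → 5
  (π[g,v](ρ[g/d](R)) ⋈[g=h] S) → 3

== RESULT ==
g | v | h | u
3 | s | 3 | p
3 | s | 3 | p
3 | t | 3 | p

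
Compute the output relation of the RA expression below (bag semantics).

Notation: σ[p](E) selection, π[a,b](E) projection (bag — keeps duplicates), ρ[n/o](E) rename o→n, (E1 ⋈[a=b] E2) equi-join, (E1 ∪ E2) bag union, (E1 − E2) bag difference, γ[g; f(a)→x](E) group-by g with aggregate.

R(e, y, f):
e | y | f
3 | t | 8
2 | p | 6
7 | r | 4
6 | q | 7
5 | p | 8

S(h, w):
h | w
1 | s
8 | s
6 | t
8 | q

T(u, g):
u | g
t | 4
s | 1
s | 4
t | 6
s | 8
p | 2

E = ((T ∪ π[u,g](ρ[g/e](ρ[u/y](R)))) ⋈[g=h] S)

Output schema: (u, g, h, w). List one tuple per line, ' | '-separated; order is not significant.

Per-node cardinality:
  T → 6
  R → 5
  ρ[u/y](R) → 5
  ρ[g/e](ρ[u/y](R)) → 5
  π[u,g](ρ[g/e](ρ[u/y](R))) → 5
  (T ∪ π[u,g](ρ[g/e](ρ[u/y](R)))) → 11
  S → 4
  ((T ∪ π[u,g](ρ[g/e](ρ[u/y](R)))) ⋈[g=h] S) → 5

== RESULT ==
u | g | h | w
q | 6 | 6 | t
s | 1 | 1 | s
s | 8 | 8 | q
s | 8 | 8 | s
t | 6 | 6 | t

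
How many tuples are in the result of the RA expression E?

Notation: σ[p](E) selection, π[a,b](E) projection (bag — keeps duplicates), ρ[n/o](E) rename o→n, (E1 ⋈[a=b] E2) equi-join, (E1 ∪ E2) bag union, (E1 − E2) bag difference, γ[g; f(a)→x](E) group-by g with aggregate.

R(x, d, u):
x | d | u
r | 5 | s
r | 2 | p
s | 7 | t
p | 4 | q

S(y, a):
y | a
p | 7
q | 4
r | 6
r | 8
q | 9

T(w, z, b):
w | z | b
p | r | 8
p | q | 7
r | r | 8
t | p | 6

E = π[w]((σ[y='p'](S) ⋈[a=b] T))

Row counts bottom-up:
  S → 5
  σ[y='p'](S) → 1
  T → 4
  (σ[y='p'](S) ⋈[a=b] T) → 1
  π[w]((σ[y='p'](S) ⋈[a=b] T)) → 1

|E| = 1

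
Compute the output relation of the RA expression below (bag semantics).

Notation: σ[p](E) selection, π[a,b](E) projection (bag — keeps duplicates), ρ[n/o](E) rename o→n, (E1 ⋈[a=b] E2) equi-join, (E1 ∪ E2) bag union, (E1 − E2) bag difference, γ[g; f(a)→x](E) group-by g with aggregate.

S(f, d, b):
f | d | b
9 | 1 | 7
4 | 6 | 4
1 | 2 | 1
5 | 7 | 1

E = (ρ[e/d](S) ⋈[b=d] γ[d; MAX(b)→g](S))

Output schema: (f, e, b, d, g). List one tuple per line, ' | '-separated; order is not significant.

Per-node cardinality:
  S → 4
  ρ[e/d](S) → 4
  S → 4
  γ[d; MAX(b)→g](S) → 4
  (ρ[e/d](S) ⋈[b=d] γ[d; MAX(b)→g](S)) → 3

== RESULT ==
f | e | b | d | g
1 | 2 | 1 | 1 | 7
5 | 7 | 1 | 1 | 7
9 | 1 | 7 | 7 | 1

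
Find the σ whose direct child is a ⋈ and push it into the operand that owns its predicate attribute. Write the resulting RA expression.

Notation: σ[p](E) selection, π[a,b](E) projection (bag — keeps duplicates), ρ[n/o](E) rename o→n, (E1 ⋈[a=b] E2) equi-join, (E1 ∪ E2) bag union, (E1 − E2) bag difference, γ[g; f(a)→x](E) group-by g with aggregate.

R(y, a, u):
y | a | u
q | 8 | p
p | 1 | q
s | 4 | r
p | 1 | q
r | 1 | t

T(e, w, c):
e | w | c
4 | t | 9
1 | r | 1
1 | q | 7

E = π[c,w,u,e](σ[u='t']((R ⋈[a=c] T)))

σ filters on u, owned by the left side.
E' = π[c,w,u,e]((σ[u='t'](R) ⋈[a=c] T))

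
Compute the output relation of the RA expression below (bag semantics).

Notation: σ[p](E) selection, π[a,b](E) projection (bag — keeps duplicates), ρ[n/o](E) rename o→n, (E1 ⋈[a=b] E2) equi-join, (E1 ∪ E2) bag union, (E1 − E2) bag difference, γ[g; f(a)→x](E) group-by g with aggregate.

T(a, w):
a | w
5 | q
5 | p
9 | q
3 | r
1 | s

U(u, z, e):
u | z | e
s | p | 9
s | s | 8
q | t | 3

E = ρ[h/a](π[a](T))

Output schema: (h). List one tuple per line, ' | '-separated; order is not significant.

Per-node cardinality:
  T → 5
  π[a](T) → 5
  ρ[h/a](π[a](T)) → 5

== RESULT ==
h
1
3
5
5
9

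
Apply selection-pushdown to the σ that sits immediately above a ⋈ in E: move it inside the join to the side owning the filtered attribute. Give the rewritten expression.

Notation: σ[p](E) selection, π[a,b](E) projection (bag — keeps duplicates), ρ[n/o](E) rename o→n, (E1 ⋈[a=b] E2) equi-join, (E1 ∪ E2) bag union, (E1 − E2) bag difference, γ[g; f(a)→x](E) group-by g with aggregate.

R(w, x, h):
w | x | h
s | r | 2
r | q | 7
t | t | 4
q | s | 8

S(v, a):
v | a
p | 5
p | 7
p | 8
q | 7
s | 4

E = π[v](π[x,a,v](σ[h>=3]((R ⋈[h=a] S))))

σ filters on h, owned by the left side.
E' = π[v](π[x,a,v]((σ[h>=3](R) ⋈[h=a] S)))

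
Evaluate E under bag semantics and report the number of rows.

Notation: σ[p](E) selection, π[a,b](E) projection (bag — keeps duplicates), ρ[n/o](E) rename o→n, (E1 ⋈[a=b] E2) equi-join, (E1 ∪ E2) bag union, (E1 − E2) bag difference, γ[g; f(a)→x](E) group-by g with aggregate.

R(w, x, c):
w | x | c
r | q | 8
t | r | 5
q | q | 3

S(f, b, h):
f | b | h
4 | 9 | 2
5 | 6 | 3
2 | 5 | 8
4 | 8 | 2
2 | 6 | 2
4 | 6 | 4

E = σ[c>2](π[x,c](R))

Per-node cardinality:
  R → 3
  π[x,c](R) → 3
  σ[c>2](π[x,c](R)) → 3

|E| = 3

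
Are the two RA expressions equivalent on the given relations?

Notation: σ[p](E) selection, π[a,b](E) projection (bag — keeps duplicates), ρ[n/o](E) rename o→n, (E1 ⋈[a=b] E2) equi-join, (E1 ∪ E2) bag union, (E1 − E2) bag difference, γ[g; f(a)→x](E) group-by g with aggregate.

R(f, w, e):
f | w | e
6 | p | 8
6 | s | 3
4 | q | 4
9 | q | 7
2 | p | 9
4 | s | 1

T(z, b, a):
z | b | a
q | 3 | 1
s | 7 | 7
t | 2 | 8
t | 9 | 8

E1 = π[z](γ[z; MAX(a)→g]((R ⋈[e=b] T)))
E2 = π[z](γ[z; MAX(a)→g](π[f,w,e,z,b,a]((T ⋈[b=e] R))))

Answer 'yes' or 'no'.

E1 per-node cardinality:
  R → 6
  T → 4
  (R ⋈[e=b] T) → 3
  γ[z; MAX(a)→g]((R ⋈[e=b] T)) → 3
  π[z](γ[z; MAX(a)→g]((R ⋈[e=b] T))) → 3
E2 per-node cardinality:
  T → 4
  R → 6
  (T ⋈[b=e] R) → 3
  π[f,w,e,z,b,a]((T ⋈[b=e] R)) → 3
  γ[z; MAX(a)→g](π[f,w,e,z,b,a]((T ⋈[b=e] R))) → 3
  π[z](γ[z; MAX(a)→g](π[f,w,e,z,b,a]((T ⋈[b=e] R)))) → 3

E1 and E2 produce the same multiset:
z
q
s
t

yes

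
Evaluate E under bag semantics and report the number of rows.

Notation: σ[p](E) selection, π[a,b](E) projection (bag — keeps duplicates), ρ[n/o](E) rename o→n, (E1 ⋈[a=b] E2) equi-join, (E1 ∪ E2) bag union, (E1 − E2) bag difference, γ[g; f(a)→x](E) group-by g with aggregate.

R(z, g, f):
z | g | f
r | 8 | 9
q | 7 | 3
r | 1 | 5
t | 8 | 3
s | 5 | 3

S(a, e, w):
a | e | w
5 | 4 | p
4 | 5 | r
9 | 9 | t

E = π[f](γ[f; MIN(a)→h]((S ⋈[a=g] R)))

Row counts bottom-up:
  S → 3
  R → 5
  (S ⋈[a=g] R) → 1
  γ[f; MIN(a)→h]((S ⋈[a=g] R)) → 1
  π[f](γ[f; MIN(a)→h]((S ⋈[a=g] R))) → 1

|E| = 1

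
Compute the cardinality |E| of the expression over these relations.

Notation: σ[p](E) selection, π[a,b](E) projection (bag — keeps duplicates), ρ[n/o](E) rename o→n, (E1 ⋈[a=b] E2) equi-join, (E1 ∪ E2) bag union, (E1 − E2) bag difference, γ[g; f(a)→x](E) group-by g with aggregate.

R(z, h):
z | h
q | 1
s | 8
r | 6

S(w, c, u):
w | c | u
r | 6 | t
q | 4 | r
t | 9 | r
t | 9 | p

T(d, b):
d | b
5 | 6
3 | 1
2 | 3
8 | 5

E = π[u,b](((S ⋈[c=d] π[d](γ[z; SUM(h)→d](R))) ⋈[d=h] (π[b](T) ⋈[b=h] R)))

Stepwise |·|:
  S → 4
  R → 3
  γ[z; SUM(h)→d](R) → 3
  π[d](γ[z; SUM(h)→d](R)) → 3
  (S ⋈[c=d] π[d](γ[z; SUM(h)→d](R))) → 1
  T → 4
  π[b](T) → 4
  R → 3
  (π[b](T) ⋈[b=h] R) → 2
  ((S ⋈[c=d] π[d](γ[z; SUM(h)→d](R))) ⋈[d=h] (π[b](T) ⋈[b=h] R)) → 1
  π[u,b](((S ⋈[c=d] π[d](γ[z; SUM(h)→d](R))) ⋈[d=h] (π[b](T) ⋈[b=h] R))) → 1

|E| = 1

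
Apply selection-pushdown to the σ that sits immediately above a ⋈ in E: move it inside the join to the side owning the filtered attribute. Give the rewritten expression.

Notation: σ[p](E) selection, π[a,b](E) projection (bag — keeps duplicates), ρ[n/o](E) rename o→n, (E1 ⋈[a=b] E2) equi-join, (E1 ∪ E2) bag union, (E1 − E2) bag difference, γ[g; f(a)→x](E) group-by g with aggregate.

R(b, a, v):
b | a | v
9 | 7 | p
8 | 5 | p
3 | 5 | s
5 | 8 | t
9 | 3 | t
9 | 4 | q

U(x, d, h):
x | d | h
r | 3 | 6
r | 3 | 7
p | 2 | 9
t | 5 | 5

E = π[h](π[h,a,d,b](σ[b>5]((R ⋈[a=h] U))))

σ filters on b, owned by the left side.
E' = π[h](π[h,a,d,b]((σ[b>5](R) ⋈[a=h] U)))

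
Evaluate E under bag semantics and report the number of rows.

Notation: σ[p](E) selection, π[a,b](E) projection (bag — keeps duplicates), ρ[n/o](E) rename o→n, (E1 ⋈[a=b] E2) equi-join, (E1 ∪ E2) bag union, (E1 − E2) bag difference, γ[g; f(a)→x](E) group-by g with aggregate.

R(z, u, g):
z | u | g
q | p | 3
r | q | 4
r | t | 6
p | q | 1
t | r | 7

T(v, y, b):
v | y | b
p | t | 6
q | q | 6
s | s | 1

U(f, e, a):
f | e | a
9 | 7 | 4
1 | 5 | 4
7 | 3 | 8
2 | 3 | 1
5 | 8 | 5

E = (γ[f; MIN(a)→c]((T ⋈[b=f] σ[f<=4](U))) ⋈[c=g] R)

Stepwise |·|:
  T → 3
  U → 5
  σ[f<=4](U) → 2
  (T ⋈[b=f] σ[f<=4](U)) → 1
  γ[f; MIN(a)→c]((T ⋈[b=f] σ[f<=4](U))) → 1
  R → 5
  (γ[f; MIN(a)→c]((T ⋈[b=f] σ[f<=4](U))) ⋈[c=g] R) → 1

|E| = 1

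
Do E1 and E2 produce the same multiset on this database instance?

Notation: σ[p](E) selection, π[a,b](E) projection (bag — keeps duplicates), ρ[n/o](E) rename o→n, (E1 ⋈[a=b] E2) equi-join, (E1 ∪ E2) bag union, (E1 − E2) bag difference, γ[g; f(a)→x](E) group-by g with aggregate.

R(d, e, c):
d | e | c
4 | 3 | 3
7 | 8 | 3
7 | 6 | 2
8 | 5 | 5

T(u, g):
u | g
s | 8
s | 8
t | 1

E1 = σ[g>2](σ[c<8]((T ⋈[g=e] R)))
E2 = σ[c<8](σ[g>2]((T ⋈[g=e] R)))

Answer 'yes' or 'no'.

E1 stepwise |·|:
  T → 3
  R → 4
  (T ⋈[g=e] R) → 2
  σ[c<8]((T ⋈[g=e] R)) → 2
  σ[g>2](σ[c<8]((T ⋈[g=e] R))) → 2
E2 stepwise |·|:
  T → 3
  R → 4
  (T ⋈[g=e] R) → 2
  σ[g>2]((T ⋈[g=e] R)) → 2
  σ[c<8](σ[g>2]((T ⋈[g=e] R))) → 2

E1 and E2 produce the same multiset:
u | g | d | e | c
s | 8 | 7 | 8 | 3
s | 8 | 7 | 8 | 3

yes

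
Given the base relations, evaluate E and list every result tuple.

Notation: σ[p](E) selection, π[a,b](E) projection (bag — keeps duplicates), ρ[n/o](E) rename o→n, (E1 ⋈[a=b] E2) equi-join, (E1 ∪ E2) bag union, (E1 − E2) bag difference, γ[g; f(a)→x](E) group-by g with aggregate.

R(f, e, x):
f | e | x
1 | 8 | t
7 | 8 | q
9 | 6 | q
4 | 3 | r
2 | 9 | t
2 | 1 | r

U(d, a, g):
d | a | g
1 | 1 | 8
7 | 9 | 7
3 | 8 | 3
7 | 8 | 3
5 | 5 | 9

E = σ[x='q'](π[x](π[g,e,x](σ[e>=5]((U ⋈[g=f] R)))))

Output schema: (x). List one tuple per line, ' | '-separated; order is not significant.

Per-node cardinality:
  U → 5
  R → 6
  (U ⋈[g=f] R) → 2
  σ[e>=5]((U ⋈[g=f] R)) → 2
  π[g,e,x](σ[e>=5]((U ⋈[g=f] R))) → 2
  π[x](π[g,e,x](σ[e>=5]((U ⋈[g=f] R)))) → 2
  σ[x='q'](π[x](π[g,e,x](σ[e>=5]((U ⋈[g=f] R))))) → 2

== RESULT ==
x
q
q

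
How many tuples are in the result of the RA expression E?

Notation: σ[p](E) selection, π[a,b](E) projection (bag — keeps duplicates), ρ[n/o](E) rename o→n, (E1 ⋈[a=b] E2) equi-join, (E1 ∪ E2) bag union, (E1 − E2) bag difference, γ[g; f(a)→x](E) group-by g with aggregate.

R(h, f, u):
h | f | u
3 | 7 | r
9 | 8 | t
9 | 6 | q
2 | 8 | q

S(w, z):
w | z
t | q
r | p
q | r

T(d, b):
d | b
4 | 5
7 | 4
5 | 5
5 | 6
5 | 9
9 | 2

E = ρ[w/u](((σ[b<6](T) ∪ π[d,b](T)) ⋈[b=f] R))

Stepwise |·|:
  T → 6
  σ[b<6](T) → 4
  T → 6
  π[d,b](T) → 6
  (σ[b<6](T) ∪ π[d,b](T)) → 10
  R → 4
  ((σ[b<6](T) ∪ π[d,b](T)) ⋈[b=f] R) → 1
  ρ[w/u](((σ[b<6](T) ∪ π[d,b](T)) ⋈[b=f] R)) → 1

|E| = 1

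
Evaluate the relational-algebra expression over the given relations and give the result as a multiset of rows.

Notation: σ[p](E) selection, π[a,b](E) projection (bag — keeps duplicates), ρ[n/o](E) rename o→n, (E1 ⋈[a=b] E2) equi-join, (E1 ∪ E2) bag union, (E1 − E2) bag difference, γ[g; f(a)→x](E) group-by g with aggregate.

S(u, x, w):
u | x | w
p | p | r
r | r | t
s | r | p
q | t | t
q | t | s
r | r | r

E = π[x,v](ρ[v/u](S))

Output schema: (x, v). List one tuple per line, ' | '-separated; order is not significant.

Per-node cardinality:
  S → 6
  ρ[v/u](S) → 6
  π[x,v](ρ[v/u](S)) → 6

== RESULT ==
x | v
p | p
r | r
r | r
r | s
t | q
t | q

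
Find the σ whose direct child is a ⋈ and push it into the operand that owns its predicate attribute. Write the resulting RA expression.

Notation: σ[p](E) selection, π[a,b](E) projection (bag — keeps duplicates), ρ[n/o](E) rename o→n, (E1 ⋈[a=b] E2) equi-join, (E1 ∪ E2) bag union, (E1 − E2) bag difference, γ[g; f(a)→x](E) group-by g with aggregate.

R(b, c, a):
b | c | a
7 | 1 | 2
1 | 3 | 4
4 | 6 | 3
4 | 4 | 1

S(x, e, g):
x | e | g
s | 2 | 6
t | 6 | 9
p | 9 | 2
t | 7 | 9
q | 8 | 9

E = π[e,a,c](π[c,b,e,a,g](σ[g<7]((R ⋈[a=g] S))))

σ filters on g, owned by the right side.
E' = π[e,a,c](π[c,b,e,a,g]((R ⋈[a=g] σ[g<7](S))))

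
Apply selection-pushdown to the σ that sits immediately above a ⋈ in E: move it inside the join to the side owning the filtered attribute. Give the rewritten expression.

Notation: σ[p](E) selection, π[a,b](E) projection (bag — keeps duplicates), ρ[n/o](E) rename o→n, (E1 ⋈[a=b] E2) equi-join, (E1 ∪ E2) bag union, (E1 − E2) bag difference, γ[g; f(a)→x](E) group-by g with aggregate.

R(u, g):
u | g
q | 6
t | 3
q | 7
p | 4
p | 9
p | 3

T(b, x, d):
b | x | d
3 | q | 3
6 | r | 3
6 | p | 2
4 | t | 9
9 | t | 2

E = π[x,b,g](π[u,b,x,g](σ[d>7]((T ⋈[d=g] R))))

σ filters on d, owned by the left side.
E' = π[x,b,g](π[u,b,x,g]((σ[d>7](T) ⋈[d=g] R)))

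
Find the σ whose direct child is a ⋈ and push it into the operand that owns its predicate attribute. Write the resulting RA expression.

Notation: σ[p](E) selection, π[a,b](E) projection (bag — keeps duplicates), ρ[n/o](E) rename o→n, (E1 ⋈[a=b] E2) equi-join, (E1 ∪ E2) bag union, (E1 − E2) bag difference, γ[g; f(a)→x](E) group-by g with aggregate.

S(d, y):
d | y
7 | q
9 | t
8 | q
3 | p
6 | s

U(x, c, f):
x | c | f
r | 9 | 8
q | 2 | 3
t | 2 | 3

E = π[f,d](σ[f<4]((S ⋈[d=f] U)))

σ filters on f, owned by the right side.
E' = π[f,d]((S ⋈[d=f] σ[f<4](U)))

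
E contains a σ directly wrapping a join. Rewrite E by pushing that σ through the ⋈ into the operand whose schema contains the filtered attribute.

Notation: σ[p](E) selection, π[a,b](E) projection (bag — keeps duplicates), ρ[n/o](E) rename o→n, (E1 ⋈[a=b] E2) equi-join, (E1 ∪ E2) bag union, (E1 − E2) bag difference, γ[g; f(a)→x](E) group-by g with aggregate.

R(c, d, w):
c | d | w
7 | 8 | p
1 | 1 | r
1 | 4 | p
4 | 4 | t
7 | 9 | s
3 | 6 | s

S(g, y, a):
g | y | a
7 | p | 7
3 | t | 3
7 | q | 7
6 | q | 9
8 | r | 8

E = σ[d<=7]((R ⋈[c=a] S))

σ filters on d, owned by the left side.
E' = (σ[d<=7](R) ⋈[c=a] S)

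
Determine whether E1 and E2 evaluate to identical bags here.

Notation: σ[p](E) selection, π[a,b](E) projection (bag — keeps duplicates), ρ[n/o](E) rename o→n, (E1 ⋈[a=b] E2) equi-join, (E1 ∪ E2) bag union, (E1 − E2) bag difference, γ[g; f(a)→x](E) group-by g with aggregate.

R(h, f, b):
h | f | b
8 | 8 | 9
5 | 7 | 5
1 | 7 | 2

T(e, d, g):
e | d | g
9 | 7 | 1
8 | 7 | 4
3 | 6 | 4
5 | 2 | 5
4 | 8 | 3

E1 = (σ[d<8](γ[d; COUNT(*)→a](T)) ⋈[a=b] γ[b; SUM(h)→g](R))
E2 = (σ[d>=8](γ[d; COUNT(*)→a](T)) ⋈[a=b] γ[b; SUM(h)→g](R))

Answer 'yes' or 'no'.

E1 row counts bottom-up:
  T → 5
  γ[d; COUNT(*)→a](T) → 4
  σ[d<8](γ[d; COUNT(*)→a](T)) → 3
  R → 3
  γ[b; SUM(h)→g](R) → 3
  (σ[d<8](γ[d; COUNT(*)→a](T)) ⋈[a=b] γ[b; SUM(h)→g](R)) → 1
E2 row counts bottom-up:
  T → 5
  γ[d; COUNT(*)→a](T) → 4
  σ[d>=8](γ[d; COUNT(*)→a](T)) → 1
  R → 3
  γ[b; SUM(h)→g](R) → 3
  (σ[d>=8](γ[d; COUNT(*)→a](T)) ⋈[a=b] γ[b; SUM(h)→g](R)) → 0

E1 result:
d | a | b | g
7 | 2 | 2 | 1
E2 result:
d | a | b | g
(0 rows)
Witness: (7, 2, 2, 1) appears 1× in E1 but 0× in E2.

no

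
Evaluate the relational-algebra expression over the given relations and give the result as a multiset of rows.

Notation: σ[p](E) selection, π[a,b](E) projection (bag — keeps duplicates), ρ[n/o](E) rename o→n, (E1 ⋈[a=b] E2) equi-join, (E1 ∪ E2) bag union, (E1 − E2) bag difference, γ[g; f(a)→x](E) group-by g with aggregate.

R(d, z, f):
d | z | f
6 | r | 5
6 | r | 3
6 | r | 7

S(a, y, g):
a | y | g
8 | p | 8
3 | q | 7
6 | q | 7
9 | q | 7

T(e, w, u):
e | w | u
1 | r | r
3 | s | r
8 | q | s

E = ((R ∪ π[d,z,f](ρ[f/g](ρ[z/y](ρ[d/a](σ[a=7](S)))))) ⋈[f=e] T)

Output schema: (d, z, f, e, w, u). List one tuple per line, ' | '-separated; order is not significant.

Per-node cardinality:
  R → 3
  S → 4
  σ[a=7](S) → 0
  ρ[d/a](σ[a=7](S)) → 0
  ρ[z/y](ρ[d/a](σ[a=7](S))) → 0
  ρ[f/g](ρ[z/y](ρ[d/a](σ[a=7](S)))) → 0
  π[d,z,f](ρ[f/g](ρ[z/y](ρ[d/a](σ[a=7](S))))) → 0
  (R ∪ π[d,z,f](ρ[f/g](ρ[z/y](ρ[d/a](σ[a=7](S)))))) → 3
  T → 3
  ((R ∪ π[d,z,f](ρ[f/g](ρ[z/y](ρ[d/a](σ[a=7](S)))))) ⋈[f=e] T) → 1

== RESULT ==
d | z | f | e | w | u
6 | r | 3 | 3 | s | r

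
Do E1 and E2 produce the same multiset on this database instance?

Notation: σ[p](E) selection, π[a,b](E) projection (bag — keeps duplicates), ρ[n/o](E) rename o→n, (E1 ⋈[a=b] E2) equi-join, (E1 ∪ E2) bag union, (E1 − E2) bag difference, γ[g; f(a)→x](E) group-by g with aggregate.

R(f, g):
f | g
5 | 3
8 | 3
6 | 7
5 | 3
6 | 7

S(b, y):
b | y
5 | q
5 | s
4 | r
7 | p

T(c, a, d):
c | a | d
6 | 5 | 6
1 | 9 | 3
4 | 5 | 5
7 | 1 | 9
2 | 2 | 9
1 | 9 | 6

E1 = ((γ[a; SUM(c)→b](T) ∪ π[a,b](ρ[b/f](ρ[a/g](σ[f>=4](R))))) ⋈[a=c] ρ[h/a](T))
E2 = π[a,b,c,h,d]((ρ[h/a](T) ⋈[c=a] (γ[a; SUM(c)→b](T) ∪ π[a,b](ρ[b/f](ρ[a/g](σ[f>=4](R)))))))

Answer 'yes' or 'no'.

E1 stepwise |·|:
  T → 6
  γ[a; SUM(c)→b](T) → 4
  R → 5
  σ[f>=4](R) → 5
  ρ[a/g](σ[f>=4](R)) → 5
  ρ[b/f](ρ[a/g](σ[f>=4](R))) → 5
  π[a,b](ρ[b/f](ρ[a/g](σ[f>=4](R)))) → 5
  (γ[a; SUM(c)→b](T) ∪ π[a,b](ρ[b/f](ρ[a/g](σ[f>=4](R))))) → 9
  T → 6
  ρ[h/a](T) → 6
  ((γ[a; SUM(c)→b](T) ∪ π[a,b](ρ[b/f](ρ[a/g](σ[f>=4](R))))) ⋈[a=c] ρ[h/a](T)) → 5
E2 stepwise |·|:
  T → 6
  ρ[h/a](T) → 6
  T → 6
  γ[a; SUM(c)→b](T) → 4
  R → 5
  σ[f>=4](R) → 5
  ρ[a/g](σ[f>=4](R)) → 5
  ρ[b/f](ρ[a/g](σ[f>=4](R))) → 5
  π[a,b](ρ[b/f](ρ[a/g](σ[f>=4](R)))) → 5
  (γ[a; SUM(c)→b](T) ∪ π[a,b](ρ[b/f](ρ[a/g](σ[f>=4](R))))) → 9
  (ρ[h/a](T) ⋈[c=a] (γ[a; SUM(c)→b](T) ∪ π[a,b](ρ[b/f](ρ[a/g](σ[f>=4](R)))))) → 5
  π[a,b,c,h,d]((ρ[h/a](T) ⋈[c=a] (γ[a; SUM(c)→b](T) ∪ π[a,b](ρ[b/f](ρ[a/g](σ[f>=4](R))))))) → 5

E1 and E2 produce the same multiset:
a | b | c | h | d
1 | 7 | 1 | 9 | 3
1 | 7 | 1 | 9 | 6
2 | 2 | 2 | 2 | 9
7 | 6 | 7 | 1 | 9
7 | 6 | 7 | 1 | 9

yes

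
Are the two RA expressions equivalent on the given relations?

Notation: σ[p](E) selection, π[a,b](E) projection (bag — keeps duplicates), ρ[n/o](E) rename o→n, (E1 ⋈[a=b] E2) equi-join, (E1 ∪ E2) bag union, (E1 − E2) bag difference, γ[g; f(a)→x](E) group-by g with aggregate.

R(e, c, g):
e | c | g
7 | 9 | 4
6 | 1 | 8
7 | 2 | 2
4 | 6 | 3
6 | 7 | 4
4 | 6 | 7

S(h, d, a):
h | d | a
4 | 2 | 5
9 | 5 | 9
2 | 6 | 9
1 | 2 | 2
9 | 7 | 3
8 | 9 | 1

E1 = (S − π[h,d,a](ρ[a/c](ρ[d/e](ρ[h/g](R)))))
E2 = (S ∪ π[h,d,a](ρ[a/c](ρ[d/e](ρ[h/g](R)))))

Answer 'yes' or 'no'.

E1 per-node cardinality:
  S → 6
  R → 6
  ρ[h/g](R) → 6
  ρ[d/e](ρ[h/g](R)) → 6
  ρ[a/c](ρ[d/e](ρ[h/g](R))) → 6
  π[h,d,a](ρ[a/c](ρ[d/e](ρ[h/g](R)))) → 6
  (S − π[h,d,a](ρ[a/c](ρ[d/e](ρ[h/g](R))))) → 6
E2 per-node cardinality:
  S → 6
  R → 6
  ρ[h/g](R) → 6
  ρ[d/e](ρ[h/g](R)) → 6
  ρ[a/c](ρ[d/e](ρ[h/g](R))) → 6
  π[h,d,a](ρ[a/c](ρ[d/e](ρ[h/g](R)))) → 6
  (S ∪ π[h,d,a](ρ[a/c](ρ[d/e](ρ[h/g](R))))) → 12

E1 result:
h | d | a
1 | 2 | 2
2 | 6 | 9
4 | 2 | 5
8 | 9 | 1
9 | 5 | 9
9 | 7 | 3
E2 result:
h | d | a
1 | 2 | 2
2 | 6 | 9
2 | 7 | 2
3 | 4 | 6
4 | 2 | 5
4 | 6 | 7
4 | 7 | 9
7 | 4 | 6
8 | 6 | 1
8 | 9 | 1
9 | 5 | 9
9 | 7 | 3
Witness: (3, 4, 6) appears 0× in E1 but 1× in E2.

no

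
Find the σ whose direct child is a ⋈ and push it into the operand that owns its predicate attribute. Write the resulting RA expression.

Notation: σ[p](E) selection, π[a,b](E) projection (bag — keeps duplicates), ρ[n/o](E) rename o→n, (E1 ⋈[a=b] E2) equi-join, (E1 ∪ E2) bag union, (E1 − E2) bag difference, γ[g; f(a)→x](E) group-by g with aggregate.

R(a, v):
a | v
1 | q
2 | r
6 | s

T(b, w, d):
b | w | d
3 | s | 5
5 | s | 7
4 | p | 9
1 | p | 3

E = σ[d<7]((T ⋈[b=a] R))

σ filters on d, owned by the left side.
E' = (σ[d<7](T) ⋈[b=a] R)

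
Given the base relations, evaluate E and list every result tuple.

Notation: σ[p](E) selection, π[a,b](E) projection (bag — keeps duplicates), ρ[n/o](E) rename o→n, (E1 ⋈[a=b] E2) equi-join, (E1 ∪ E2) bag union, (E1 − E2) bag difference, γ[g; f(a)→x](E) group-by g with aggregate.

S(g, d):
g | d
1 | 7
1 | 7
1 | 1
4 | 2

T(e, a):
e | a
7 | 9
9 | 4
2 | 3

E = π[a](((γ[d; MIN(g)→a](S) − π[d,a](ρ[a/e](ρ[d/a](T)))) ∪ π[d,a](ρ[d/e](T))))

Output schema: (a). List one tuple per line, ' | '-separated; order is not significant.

Row counts bottom-up:
  S → 4
  γ[d; MIN(g)→a](S) → 3
  T → 3
  ρ[d/a](T) → 3
  ρ[a/e](ρ[d/a](T)) → 3
  π[d,a](ρ[a/e](ρ[d/a](T))) → 3
  (γ[d; MIN(g)→a](S) − π[d,a](ρ[a/e](ρ[d/a](T)))) → 3
  T → 3
  ρ[d/e](T) → 3
  π[d,a](ρ[d/e](T)) → 3
  ((γ[d; MIN(g)→a](S) − π[d,a](ρ[a/e](ρ[d/a](T)))) ∪ π[d,a](ρ[d/e](T))) → 6
  π[a](((γ[d; MIN(g)→a](S) − π[d,a](ρ[a/e](ρ[d/a](T)))) ∪ π[d,a](ρ[d/e](T)))) → 6

== RESULT ==
a
1
1
3
4
4
9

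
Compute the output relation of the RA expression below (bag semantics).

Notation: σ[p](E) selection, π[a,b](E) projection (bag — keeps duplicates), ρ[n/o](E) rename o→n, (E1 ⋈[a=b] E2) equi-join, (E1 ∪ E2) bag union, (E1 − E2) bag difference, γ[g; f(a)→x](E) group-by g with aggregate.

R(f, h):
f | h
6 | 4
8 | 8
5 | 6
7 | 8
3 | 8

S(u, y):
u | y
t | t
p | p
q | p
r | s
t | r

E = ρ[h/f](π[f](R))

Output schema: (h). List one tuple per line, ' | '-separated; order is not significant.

Row counts bottom-up:
  R → 5
  π[f](R) → 5
  ρ[h/f](π[f](R)) → 5

== RESULT ==
h
3
5
6
7
8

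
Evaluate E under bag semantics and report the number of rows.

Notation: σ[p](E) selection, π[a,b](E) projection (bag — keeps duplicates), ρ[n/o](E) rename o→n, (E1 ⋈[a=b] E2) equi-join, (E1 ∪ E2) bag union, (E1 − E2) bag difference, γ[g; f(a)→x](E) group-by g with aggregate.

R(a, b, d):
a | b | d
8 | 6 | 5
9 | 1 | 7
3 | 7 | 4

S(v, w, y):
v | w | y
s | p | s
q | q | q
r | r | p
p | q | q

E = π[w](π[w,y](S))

Subexpression sizes:
  S → 4
  π[w,y](S) → 4
  π[w](π[w,y](S)) → 4

|E| = 4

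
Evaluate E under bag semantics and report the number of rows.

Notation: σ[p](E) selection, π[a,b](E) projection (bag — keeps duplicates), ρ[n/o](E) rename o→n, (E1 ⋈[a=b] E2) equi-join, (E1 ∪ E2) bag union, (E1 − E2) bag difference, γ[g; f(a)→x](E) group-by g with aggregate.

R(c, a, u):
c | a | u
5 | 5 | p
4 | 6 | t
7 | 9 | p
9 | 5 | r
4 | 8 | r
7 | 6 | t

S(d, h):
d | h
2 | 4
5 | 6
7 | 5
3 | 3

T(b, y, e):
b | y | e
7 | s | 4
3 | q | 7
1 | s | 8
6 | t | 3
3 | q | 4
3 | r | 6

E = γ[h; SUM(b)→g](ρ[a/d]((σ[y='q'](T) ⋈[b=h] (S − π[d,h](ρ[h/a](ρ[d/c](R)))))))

Stepwise |·|:
  T → 6
  σ[y='q'](T) → 2
  S → 4
  R → 6
  ρ[d/c](R) → 6
  ρ[h/a](ρ[d/c](R)) → 6
  π[d,h](ρ[h/a](ρ[d/c](R))) → 6
  (S − π[d,h](ρ[h/a](ρ[d/c](R)))) → 4
  (σ[y='q'](T) ⋈[b=h] (S − π[d,h](ρ[h/a](ρ[d/c](R))))) → 2
  ρ[a/d]((σ[y='q'](T) ⋈[b=h] (S − π[d,h](ρ[h/a](ρ[d/c](R)))))) → 2
  γ[h; SUM(b)→g](ρ[a/d]((σ[y='q'](T) ⋈[b=h] (S − π[d,h](ρ[h/a](ρ[d/c](R))))))) → 1

|E| = 1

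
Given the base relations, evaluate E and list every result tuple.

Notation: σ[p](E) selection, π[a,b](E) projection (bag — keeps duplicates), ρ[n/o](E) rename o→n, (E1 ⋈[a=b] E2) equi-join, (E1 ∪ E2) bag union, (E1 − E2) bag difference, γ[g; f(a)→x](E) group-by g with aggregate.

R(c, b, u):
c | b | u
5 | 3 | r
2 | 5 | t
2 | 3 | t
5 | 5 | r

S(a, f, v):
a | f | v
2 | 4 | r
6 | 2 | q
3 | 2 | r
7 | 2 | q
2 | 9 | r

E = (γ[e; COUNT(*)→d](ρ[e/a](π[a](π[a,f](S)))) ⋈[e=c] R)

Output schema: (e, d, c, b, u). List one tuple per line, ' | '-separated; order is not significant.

Subexpression sizes:
  S → 5
  π[a,f](S) → 5
  π[a](π[a,f](S)) → 5
  ρ[e/a](π[a](π[a,f](S))) → 5
  γ[e; COUNT(*)→d](ρ[e/a](π[a](π[a,f](S)))) → 4
  R → 4
  (γ[e; COUNT(*)→d](ρ[e/a](π[a](π[a,f](S)))) ⋈[e=c] R) → 2

== RESULT ==
e | d | c | b | u
2 | 2 | 2 | 3 | t
2 | 2 | 2 | 5 | t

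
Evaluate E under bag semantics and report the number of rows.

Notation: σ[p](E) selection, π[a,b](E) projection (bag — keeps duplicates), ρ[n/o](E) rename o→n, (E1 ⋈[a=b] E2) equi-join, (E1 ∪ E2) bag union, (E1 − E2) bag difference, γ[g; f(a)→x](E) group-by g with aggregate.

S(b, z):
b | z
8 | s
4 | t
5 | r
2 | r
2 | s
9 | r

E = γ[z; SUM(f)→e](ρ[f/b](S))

Subexpression sizes:
  S → 6
  ρ[f/b](S) → 6
  γ[z; SUM(f)→e](ρ[f/b](S)) → 3

|E| = 3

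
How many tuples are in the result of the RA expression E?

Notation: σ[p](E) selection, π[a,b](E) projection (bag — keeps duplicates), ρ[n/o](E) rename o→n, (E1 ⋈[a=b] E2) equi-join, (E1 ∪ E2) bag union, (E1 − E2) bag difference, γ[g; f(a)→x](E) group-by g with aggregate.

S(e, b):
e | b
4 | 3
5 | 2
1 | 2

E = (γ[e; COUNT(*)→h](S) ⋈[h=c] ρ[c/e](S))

Subexpression sizes:
  S → 3
  γ[e; COUNT(*)→h](S) → 3
  S → 3
  ρ[c/e](S) → 3
  (γ[e; COUNT(*)→h](S) ⋈[h=c] ρ[c/e](S)) → 3

|E| = 3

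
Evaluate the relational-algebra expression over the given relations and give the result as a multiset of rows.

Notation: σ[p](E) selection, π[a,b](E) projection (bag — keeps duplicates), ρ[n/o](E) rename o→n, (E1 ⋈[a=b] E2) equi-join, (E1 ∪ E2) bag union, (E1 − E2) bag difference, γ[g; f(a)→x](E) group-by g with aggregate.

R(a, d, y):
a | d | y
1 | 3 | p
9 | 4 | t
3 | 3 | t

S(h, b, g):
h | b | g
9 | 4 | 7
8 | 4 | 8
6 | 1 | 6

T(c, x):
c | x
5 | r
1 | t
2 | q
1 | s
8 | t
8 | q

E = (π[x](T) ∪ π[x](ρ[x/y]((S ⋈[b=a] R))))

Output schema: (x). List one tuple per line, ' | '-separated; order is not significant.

Subexpression sizes:
  T → 6
  π[x](T) → 6
  S → 3
  R → 3
  (S ⋈[b=a] R) → 1
  ρ[x/y]((S ⋈[b=a] R)) → 1
  π[x](ρ[x/y]((S ⋈[b=a] R))) → 1
  (π[x](T) ∪ π[x](ρ[x/y]((S ⋈[b=a] R)))) → 7

== RESULT ==
x
p
q
q
r
s
t
t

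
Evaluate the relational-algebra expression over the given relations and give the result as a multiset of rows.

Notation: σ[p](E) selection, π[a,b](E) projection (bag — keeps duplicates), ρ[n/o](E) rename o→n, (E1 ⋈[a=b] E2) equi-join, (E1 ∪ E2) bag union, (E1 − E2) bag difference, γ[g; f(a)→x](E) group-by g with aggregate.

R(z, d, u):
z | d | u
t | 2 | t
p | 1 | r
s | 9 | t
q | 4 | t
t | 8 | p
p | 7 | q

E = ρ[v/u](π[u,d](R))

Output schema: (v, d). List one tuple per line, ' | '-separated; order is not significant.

Row counts bottom-up:
  R → 6
  π[u,d](R) → 6
  ρ[v/u](π[u,d](R)) → 6

== RESULT ==
v | d
p | 8
q | 7
r | 1
t | 2
t | 4
t | 9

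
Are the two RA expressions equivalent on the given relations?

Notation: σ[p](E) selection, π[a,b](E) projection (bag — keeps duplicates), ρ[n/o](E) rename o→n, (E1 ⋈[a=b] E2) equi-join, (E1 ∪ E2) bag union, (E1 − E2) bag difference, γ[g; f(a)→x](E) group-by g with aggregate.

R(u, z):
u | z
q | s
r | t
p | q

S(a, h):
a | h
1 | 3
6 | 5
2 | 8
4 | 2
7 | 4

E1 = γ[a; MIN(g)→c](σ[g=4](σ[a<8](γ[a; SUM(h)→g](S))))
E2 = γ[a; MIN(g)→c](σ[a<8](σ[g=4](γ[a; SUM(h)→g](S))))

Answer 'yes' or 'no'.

E1 per-node cardinality:
  S → 5
  γ[a; SUM(h)→g](S) → 5
  σ[a<8](γ[a; SUM(h)→g](S)) → 5
  σ[g=4](σ[a<8](γ[a; SUM(h)→g](S))) → 1
  γ[a; MIN(g)→c](σ[g=4](σ[a<8](γ[a; SUM(h)→g](S)))) → 1
E2 per-node cardinality:
  S → 5
  γ[a; SUM(h)→g](S) → 5
  σ[g=4](γ[a; SUM(h)→g](S)) → 1
  σ[a<8](σ[g=4](γ[a; SUM(h)→g](S))) → 1
  γ[a; MIN(g)→c](σ[a<8](σ[g=4](γ[a; SUM(h)→g](S)))) → 1

E1 and E2 produce the same multiset:
a | c
7 | 4

yes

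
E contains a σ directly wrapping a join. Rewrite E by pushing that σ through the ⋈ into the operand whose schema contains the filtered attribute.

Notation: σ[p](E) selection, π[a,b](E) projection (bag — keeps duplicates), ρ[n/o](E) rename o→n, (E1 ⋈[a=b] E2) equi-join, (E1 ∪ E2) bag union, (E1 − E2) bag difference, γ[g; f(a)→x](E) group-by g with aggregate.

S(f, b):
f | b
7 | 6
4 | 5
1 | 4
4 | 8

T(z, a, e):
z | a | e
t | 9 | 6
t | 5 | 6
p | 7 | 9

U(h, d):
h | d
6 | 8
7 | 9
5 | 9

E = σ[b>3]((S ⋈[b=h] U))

σ filters on b, owned by the left side.
E' = (σ[b>3](S) ⋈[b=h] U)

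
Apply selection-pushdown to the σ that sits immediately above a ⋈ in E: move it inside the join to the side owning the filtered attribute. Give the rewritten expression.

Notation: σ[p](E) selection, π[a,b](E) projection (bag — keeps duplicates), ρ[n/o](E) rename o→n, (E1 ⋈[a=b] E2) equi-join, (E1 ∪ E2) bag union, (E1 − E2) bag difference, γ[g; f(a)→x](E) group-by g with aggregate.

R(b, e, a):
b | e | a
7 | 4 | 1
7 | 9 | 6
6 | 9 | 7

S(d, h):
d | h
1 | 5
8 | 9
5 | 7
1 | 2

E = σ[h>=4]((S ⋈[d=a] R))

σ filters on h, owned by the left side.
E' = (σ[h>=4](S) ⋈[d=a] R)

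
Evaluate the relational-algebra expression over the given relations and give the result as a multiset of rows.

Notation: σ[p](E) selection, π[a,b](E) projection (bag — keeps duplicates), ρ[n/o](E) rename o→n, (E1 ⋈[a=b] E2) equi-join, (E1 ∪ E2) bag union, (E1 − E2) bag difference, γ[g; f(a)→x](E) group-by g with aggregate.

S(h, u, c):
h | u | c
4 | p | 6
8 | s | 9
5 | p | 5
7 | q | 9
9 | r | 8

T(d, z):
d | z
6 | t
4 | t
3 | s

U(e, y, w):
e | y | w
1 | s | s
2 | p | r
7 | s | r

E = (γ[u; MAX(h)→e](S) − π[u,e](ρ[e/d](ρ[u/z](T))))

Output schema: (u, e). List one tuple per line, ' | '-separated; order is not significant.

Row counts bottom-up:
  S → 5
  γ[u; MAX(h)→e](S) → 4
  T → 3
  ρ[u/z](T) → 3
  ρ[e/d](ρ[u/z](T)) → 3
  π[u,e](ρ[e/d](ρ[u/z](T))) → 3
  (γ[u; MAX(h)→e](S) − π[u,e](ρ[e/d](ρ[u/z](T)))) → 4

== RESULT ==
u | e
p | 5
q | 7
r | 9
s | 8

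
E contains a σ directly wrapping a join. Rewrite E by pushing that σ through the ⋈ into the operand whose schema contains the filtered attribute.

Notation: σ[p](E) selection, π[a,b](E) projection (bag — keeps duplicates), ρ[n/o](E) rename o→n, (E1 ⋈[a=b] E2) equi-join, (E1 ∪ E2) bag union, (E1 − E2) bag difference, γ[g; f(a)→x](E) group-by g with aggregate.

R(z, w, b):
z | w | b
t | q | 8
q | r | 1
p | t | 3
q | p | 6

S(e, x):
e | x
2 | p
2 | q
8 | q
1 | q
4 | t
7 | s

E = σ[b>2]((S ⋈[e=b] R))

σ filters on b, owned by the right side.
E' = (S ⋈[e=b] σ[b>2](R))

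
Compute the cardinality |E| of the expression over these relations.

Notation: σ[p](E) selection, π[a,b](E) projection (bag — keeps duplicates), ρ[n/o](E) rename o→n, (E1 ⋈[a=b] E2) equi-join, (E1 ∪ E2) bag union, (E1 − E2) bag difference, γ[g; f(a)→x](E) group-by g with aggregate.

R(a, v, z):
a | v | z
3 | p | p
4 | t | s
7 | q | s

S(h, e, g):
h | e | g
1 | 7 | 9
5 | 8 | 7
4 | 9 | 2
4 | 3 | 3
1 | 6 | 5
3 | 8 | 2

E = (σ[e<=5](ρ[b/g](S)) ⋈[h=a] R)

Per-node cardinality:
  S → 6
  ρ[b/g](S) → 6
  σ[e<=5](ρ[b/g](S)) → 1
  R → 3
  (σ[e<=5](ρ[b/g](S)) ⋈[h=a] R) → 1

|E| = 1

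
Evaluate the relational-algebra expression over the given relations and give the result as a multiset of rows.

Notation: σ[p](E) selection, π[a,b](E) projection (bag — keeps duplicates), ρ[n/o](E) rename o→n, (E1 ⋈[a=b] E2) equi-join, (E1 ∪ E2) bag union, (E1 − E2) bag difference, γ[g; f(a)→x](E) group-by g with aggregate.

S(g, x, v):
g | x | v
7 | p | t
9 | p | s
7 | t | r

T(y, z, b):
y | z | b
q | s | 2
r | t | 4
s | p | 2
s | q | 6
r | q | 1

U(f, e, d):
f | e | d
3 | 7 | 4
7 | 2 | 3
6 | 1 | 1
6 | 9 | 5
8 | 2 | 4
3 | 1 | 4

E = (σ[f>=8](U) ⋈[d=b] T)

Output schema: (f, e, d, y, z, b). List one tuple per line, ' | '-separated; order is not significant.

Row counts bottom-up:
  U → 6
  σ[f>=8](U) → 1
  T → 5
  (σ[f>=8](U) ⋈[d=b] T) → 1

== RESULT ==
f | e | d | y | z | b
8 | 2 | 4 | r | t | 4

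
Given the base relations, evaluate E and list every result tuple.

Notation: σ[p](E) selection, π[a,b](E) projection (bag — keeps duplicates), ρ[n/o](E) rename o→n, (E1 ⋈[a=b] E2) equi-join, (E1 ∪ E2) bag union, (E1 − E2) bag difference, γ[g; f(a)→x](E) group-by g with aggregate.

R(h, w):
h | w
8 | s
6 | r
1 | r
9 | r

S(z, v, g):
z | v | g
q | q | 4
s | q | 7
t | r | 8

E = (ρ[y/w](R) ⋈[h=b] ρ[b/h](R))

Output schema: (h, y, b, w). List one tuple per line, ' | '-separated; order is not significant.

Row counts bottom-up:
  R → 4
  ρ[y/w](R) → 4
  R → 4
  ρ[b/h](R) → 4
  (ρ[y/w](R) ⋈[h=b] ρ[b/h](R)) → 4

== RESULT ==
h | y | b | w
1 | r | 1 | r
6 | r | 6 | r
8 | s | 8 | s
9 | r | 9 | r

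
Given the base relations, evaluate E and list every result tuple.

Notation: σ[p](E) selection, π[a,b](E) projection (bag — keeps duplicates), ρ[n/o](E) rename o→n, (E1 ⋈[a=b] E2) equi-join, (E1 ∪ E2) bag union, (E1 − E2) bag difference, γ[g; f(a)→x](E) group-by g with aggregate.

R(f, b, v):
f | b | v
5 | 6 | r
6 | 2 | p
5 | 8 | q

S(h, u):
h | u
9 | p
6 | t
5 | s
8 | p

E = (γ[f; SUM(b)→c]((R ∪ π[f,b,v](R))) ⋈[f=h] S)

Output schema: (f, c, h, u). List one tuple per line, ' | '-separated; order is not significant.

Stepwise |·|:
  R → 3
  R → 3
  π[f,b,v](R) → 3
  (R ∪ π[f,b,v](R)) → 6
  γ[f; SUM(b)→c]((R ∪ π[f,b,v](R))) → 2
  S → 4
  (γ[f; SUM(b)→c]((R ∪ π[f,b,v](R))) ⋈[f=h] S) → 2

== RESULT ==
f | c | h | u
5 | 28 | 5 | s
6 | 4 | 6 | t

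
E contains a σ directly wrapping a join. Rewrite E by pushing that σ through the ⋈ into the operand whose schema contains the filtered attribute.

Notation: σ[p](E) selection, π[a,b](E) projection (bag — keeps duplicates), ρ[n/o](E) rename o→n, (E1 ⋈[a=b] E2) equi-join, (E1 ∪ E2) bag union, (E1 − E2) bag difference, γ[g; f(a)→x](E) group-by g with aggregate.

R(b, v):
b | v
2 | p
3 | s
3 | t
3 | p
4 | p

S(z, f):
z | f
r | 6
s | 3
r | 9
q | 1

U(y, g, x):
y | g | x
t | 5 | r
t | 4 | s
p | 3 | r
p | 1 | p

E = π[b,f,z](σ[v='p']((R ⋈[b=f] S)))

σ filters on v, owned by the left side.
E' = π[b,f,z]((σ[v='p'](R) ⋈[b=f] S))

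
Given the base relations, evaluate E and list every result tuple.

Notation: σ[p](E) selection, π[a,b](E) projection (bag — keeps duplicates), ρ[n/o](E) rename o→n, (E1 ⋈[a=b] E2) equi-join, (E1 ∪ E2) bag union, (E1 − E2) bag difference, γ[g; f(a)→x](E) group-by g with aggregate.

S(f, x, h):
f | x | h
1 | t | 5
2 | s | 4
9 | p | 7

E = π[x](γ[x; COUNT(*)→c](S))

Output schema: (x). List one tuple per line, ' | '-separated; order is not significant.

Row counts bottom-up:
  S → 3
  γ[x; COUNT(*)→c](S) → 3
  π[x](γ[x; COUNT(*)→c](S)) → 3

== RESULT ==
x
p
s
t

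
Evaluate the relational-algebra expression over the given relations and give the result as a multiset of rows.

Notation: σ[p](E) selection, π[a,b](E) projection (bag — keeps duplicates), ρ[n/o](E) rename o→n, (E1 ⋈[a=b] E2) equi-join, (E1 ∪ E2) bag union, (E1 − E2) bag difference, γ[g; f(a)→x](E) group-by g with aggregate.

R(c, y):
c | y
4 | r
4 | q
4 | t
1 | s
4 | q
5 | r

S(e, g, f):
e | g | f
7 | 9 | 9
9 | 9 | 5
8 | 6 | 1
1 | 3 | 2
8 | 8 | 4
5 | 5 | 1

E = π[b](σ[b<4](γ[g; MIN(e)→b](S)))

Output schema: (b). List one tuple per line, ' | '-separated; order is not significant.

Per-node cardinality:
  S → 6
  γ[g; MIN(e)→b](S) → 5
  σ[b<4](γ[g; MIN(e)→b](S)) → 1
  π[b](σ[b<4](γ[g; MIN(e)→b](S))) → 1

== RESULT ==
b
1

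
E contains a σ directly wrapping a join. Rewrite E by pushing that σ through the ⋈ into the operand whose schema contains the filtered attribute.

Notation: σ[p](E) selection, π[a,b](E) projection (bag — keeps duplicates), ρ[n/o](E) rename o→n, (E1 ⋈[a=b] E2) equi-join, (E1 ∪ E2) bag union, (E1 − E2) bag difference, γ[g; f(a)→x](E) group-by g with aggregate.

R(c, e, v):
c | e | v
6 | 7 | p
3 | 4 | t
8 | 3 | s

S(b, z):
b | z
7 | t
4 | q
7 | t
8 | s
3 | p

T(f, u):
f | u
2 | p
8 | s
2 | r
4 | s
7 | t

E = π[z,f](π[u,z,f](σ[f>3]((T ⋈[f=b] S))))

σ filters on f, owned by the left side.
E' = π[z,f](π[u,z,f]((σ[f>3](T) ⋈[f=b] S)))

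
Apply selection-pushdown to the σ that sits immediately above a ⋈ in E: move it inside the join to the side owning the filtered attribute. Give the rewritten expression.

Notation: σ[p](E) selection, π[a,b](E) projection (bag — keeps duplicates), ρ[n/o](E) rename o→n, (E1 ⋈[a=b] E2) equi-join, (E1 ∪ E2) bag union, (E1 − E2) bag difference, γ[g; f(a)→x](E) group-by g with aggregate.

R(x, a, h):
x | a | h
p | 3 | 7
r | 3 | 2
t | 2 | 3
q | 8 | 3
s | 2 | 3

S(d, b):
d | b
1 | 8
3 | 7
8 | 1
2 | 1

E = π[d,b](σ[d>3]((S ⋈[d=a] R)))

σ filters on d, owned by the left side.
E' = π[d,b]((σ[d>3](S) ⋈[d=a] R))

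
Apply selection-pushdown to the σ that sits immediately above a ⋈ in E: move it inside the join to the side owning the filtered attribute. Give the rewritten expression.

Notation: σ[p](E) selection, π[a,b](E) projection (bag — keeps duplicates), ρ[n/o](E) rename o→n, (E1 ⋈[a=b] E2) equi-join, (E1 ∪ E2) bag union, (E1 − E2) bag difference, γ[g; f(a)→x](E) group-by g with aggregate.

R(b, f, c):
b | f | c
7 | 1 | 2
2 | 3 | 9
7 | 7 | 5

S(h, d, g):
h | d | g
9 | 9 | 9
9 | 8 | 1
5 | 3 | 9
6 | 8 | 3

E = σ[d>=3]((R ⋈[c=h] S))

σ filters on d, owned by the right side.
E' = (R ⋈[c=h] σ[d>=3](S))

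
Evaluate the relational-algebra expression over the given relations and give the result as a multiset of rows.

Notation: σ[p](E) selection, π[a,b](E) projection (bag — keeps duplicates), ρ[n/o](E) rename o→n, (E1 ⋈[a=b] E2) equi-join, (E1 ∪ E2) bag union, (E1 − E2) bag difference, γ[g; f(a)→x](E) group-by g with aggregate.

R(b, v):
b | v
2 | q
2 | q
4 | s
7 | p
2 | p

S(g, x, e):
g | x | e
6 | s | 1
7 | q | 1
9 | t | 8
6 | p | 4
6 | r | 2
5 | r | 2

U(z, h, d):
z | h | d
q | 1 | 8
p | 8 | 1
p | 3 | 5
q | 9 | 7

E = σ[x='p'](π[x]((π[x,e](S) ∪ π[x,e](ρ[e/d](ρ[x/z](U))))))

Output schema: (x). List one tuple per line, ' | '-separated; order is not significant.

Row counts bottom-up:
  S → 6
  π[x,e](S) → 6
  U → 4
  ρ[x/z](U) → 4
  ρ[e/d](ρ[x/z](U)) → 4
  π[x,e](ρ[e/d](ρ[x/z](U))) → 4
  (π[x,e](S) ∪ π[x,e](ρ[e/d](ρ[x/z](U)))) → 10
  π[x]((π[x,e](S) ∪ π[x,e](ρ[e/d](ρ[x/z](U))))) → 10
  σ[x='p'](π[x]((π[x,e](S) ∪ π[x,e](ρ[e/d](ρ[x/z](U)))))) → 3

== RESULT ==
x
p
p
p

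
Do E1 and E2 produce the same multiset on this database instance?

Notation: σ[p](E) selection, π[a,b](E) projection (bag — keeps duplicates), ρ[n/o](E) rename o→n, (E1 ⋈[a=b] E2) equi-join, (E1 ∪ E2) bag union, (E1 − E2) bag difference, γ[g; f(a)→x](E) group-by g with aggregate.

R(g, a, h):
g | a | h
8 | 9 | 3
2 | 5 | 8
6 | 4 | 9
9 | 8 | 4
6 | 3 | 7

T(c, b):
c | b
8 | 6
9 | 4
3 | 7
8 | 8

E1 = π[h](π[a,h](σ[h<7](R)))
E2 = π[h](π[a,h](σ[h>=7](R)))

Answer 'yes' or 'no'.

E1 subexpression sizes:
  R → 5
  σ[h<7](R) → 2
  π[a,h](σ[h<7](R)) → 2
  π[h](π[a,h](σ[h<7](R))) → 2
E2 subexpression sizes:
  R → 5
  σ[h>=7](R) → 3
  π[a,h](σ[h>=7](R)) → 3
  π[h](π[a,h](σ[h>=7](R))) → 3

E1 result:
h
3
4
E2 result:
h
7
8
9
Witness: (7,) appears 0× in E1 but 1× in E2.

no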